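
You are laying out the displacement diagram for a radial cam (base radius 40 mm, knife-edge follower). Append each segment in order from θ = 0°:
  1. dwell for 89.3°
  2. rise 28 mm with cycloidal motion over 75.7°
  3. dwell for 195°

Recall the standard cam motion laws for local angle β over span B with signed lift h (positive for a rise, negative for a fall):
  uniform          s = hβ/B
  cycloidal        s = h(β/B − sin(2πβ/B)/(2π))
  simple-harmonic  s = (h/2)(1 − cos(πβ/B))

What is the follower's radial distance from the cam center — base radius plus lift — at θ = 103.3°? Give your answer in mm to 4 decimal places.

seg 1 [0°–89.3°] dwell: s stays 0.0000
seg 2 [89.3°–165°] cycloidal, h=28: θ=103.3° here. β=14, B=75.7. 28·(0.1849 − sin(2π·0.1849)/(2π)) = 1.0892 → s = 1.0892
radial distance = base radius + s = 40 + 1.0892 = 41.0892

41.0892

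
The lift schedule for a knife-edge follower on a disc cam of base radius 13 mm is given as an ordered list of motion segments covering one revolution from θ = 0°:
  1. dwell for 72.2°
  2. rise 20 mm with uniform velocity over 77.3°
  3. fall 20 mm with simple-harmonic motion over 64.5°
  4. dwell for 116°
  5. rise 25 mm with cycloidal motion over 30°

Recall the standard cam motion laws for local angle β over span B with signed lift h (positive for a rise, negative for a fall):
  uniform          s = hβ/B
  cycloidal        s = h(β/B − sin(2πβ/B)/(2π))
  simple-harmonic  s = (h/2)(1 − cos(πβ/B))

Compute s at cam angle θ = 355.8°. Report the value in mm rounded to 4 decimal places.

seg 1 [0°–72.2°] dwell: s stays 0.0000
seg 2 [72.2°–149.5°] uniform, h=20: full span → s += 20 → s = 20.0000
seg 3 [149.5°–214°] simple-harmonic, h=-20: full span → s += -20 → s = 0.0000
seg 4 [214°–330°] dwell: s stays 0.0000
seg 5 [330°–360°] cycloidal, h=25: θ=355.8° here. β=25.8, B=30. 25·(0.8600 − sin(2π·0.8600)/(2π)) = 24.5658 → s = 24.5658

24.5658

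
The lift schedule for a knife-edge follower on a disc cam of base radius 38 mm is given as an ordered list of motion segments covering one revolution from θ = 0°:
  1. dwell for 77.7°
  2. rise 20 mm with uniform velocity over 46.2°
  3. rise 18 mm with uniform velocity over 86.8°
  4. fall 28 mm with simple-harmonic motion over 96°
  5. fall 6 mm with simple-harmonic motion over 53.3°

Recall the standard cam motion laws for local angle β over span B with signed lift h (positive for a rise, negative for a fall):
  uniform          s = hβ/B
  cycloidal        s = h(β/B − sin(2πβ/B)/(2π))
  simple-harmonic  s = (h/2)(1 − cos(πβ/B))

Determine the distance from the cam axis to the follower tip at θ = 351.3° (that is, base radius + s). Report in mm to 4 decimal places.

seg 1 [0°–77.7°] dwell: s stays 0.0000
seg 2 [77.7°–123.9°] uniform, h=20: full span → s += 20 → s = 20.0000
seg 3 [123.9°–210.7°] uniform, h=18: full span → s += 18 → s = 38.0000
seg 4 [210.7°–306.7°] simple-harmonic, h=-28: full span → s += -28 → s = 10.0000
seg 5 [306.7°–360°] simple-harmonic, h=-6: θ=351.3° here. β=44.6, B=53.3. -6/2·(1 − cos(π·0.8368)) = -5.6141 → s = 4.3859
radial distance = base radius + s = 38 + 4.3859 = 42.3859

42.3859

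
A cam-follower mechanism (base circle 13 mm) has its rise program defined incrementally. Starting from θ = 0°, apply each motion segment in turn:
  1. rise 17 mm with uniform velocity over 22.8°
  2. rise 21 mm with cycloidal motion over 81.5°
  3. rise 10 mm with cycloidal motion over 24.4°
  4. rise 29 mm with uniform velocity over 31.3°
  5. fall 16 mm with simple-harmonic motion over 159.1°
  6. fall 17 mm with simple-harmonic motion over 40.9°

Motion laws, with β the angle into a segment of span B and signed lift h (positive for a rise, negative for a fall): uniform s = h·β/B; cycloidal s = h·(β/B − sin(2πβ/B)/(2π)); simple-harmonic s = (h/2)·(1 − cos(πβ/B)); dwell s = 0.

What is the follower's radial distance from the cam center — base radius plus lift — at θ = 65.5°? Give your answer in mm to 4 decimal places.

seg 1 [0°–22.8°] uniform, h=17: full span → s += 17 → s = 17.0000
seg 2 [22.8°–104.3°] cycloidal, h=21: θ=65.5° here. β=42.7, B=81.5. 21·(0.5239 − sin(2π·0.5239)/(2π)) = 11.5030 → s = 28.5030
radial distance = base radius + s = 13 + 28.5030 = 41.5030

41.5030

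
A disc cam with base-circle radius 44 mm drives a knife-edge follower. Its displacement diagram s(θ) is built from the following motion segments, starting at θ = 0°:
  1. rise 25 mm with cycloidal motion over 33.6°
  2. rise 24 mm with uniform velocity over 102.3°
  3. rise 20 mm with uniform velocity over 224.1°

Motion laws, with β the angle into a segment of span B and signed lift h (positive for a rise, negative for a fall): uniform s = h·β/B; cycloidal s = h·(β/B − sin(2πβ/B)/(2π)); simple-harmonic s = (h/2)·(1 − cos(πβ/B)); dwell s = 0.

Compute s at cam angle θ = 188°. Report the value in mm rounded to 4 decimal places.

seg 1 [0°–33.6°] cycloidal, h=25: full span → s += 25 → s = 25.0000
seg 2 [33.6°–135.9°] uniform, h=24: full span → s += 24 → s = 49.0000
seg 3 [135.9°–360°] uniform, h=20: θ=188° here. β=52.1, B=224.1. 20·52.1/224.1 = 4.6497 → s = 53.6497

53.6497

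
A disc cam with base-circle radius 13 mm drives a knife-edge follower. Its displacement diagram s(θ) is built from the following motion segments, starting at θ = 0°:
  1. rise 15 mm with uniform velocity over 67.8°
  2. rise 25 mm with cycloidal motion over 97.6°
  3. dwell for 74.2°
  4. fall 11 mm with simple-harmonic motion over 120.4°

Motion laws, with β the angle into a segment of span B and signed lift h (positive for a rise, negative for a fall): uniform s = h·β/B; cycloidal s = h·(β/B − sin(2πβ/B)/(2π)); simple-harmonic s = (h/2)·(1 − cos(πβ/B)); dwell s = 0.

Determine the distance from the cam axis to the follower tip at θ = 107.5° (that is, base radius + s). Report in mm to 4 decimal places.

seg 1 [0°–67.8°] uniform, h=15: full span → s += 15 → s = 15.0000
seg 2 [67.8°–165.4°] cycloidal, h=25: θ=107.5° here. β=39.7, B=97.6. 25·(0.4068 − sin(2π·0.4068)/(2π)) = 7.9692 → s = 22.9692
radial distance = base radius + s = 13 + 22.9692 = 35.9692

35.9692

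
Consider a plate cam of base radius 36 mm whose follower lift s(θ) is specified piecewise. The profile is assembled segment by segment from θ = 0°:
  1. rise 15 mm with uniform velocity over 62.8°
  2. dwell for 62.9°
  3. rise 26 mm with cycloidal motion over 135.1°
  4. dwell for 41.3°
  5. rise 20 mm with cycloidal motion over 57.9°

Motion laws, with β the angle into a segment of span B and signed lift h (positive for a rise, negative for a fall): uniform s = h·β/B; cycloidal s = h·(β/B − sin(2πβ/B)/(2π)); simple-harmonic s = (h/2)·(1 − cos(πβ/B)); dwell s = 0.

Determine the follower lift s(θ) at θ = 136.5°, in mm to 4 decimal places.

seg 1 [0°–62.8°] uniform, h=15: full span → s += 15 → s = 15.0000
seg 2 [62.8°–125.7°] dwell: s stays 15.0000
seg 3 [125.7°–260.8°] cycloidal, h=26: θ=136.5° here. β=10.8, B=135.1. 26·(0.0799 − sin(2π·0.0799)/(2π)) = 0.0863 → s = 15.0863

15.0863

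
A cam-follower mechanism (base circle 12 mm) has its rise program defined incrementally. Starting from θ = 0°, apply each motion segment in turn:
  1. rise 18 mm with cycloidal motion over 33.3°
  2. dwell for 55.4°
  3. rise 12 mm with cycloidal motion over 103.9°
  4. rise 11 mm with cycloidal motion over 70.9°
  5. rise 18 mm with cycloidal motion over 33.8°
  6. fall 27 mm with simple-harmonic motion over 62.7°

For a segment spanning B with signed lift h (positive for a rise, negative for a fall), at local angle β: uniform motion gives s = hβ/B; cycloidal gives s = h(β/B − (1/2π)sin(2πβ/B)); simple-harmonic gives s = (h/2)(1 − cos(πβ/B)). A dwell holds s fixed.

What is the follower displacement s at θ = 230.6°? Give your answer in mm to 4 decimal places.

seg 1 [0°–33.3°] cycloidal, h=18: full span → s += 18 → s = 18.0000
seg 2 [33.3°–88.7°] dwell: s stays 18.0000
seg 3 [88.7°–192.6°] cycloidal, h=12: full span → s += 12 → s = 30.0000
seg 4 [192.6°–263.5°] cycloidal, h=11: θ=230.6° here. β=38, B=70.9. 11·(0.5360 − sin(2π·0.5360)/(2π)) = 6.2879 → s = 36.2879

36.2879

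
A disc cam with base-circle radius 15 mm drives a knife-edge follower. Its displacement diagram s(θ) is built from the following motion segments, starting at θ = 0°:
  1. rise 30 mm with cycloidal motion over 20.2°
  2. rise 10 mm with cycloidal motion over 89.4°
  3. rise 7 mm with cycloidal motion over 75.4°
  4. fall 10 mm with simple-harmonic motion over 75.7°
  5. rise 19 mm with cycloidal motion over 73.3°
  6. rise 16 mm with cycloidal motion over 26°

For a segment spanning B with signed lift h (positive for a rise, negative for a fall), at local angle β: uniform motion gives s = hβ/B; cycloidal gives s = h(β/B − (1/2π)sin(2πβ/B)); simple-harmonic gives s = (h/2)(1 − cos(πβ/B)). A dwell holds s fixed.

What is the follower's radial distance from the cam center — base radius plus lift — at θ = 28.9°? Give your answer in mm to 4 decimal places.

seg 1 [0°–20.2°] cycloidal, h=30: full span → s += 30 → s = 30.0000
seg 2 [20.2°–109.6°] cycloidal, h=10: θ=28.9° here. β=8.7, B=89.4. 10·(0.0973 − sin(2π·0.0973)/(2π)) = 0.0595 → s = 30.0595
radial distance = base radius + s = 15 + 30.0595 = 45.0595

45.0595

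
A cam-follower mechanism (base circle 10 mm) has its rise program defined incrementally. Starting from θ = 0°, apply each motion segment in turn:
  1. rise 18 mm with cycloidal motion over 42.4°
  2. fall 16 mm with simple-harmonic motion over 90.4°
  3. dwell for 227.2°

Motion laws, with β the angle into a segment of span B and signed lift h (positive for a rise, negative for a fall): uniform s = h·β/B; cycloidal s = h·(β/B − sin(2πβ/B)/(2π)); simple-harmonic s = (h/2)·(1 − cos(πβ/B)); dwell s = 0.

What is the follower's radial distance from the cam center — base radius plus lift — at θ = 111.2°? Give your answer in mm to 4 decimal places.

seg 1 [0°–42.4°] cycloidal, h=18: full span → s += 18 → s = 18.0000
seg 2 [42.4°–132.8°] simple-harmonic, h=-16: θ=111.2° here. β=68.8, B=90.4. -16/2·(1 − cos(π·0.7611)) = -13.8500 → s = 4.1500
radial distance = base radius + s = 10 + 4.1500 = 14.1500

14.1500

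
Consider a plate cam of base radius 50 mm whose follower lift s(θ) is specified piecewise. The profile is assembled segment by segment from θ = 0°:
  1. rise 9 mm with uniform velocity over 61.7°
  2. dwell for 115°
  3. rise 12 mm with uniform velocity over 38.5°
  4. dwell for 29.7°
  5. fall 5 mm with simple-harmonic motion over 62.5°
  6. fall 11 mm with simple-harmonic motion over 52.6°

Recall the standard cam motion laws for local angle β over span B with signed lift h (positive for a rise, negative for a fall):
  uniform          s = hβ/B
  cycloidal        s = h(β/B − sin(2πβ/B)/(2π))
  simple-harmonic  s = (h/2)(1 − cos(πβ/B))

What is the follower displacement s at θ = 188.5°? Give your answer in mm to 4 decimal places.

seg 1 [0°–61.7°] uniform, h=9: full span → s += 9 → s = 9.0000
seg 2 [61.7°–176.7°] dwell: s stays 9.0000
seg 3 [176.7°–215.2°] uniform, h=12: θ=188.5° here. β=11.8, B=38.5. 12·11.8/38.5 = 3.6779 → s = 12.6779

12.6779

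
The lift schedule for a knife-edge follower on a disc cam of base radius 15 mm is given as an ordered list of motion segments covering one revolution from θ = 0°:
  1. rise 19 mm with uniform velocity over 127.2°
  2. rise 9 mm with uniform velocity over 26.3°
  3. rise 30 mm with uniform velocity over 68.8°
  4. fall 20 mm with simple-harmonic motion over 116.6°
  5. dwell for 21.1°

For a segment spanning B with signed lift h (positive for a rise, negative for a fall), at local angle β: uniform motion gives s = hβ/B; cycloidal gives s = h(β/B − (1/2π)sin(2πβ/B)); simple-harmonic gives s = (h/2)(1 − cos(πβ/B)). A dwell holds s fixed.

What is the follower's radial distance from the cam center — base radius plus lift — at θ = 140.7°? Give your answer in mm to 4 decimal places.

seg 1 [0°–127.2°] uniform, h=19: full span → s += 19 → s = 19.0000
seg 2 [127.2°–153.5°] uniform, h=9: θ=140.7° here. β=13.5, B=26.3. 9·13.5/26.3 = 4.6198 → s = 23.6198
radial distance = base radius + s = 15 + 23.6198 = 38.6198

38.6198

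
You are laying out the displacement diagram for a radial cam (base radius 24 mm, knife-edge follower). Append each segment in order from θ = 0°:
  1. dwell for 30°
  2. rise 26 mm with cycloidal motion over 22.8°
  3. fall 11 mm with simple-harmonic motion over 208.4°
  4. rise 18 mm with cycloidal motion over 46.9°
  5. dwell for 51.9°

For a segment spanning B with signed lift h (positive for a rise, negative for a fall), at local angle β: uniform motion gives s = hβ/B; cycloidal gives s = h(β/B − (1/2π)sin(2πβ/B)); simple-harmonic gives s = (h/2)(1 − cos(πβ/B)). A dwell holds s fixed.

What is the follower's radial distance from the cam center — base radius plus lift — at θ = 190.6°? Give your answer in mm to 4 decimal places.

seg 1 [0°–30°] dwell: s stays 0.0000
seg 2 [30°–52.8°] cycloidal, h=26: full span → s += 26 → s = 26.0000
seg 3 [52.8°–261.2°] simple-harmonic, h=-11: θ=190.6° here. β=137.8, B=208.4. -11/2·(1 − cos(π·0.6612)) = -8.1682 → s = 17.8318
radial distance = base radius + s = 24 + 17.8318 = 41.8318

41.8318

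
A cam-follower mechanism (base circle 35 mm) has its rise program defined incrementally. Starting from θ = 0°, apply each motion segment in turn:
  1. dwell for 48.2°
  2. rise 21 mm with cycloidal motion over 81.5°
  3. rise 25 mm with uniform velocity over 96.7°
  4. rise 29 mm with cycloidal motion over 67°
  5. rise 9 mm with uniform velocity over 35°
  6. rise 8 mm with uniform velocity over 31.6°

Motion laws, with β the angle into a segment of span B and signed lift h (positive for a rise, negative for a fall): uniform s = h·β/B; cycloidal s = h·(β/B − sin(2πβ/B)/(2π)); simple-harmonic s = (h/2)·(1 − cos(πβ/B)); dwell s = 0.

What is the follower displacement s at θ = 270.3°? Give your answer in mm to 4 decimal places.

seg 1 [0°–48.2°] dwell: s stays 0.0000
seg 2 [48.2°–129.7°] cycloidal, h=21: full span → s += 21 → s = 21.0000
seg 3 [129.7°–226.4°] uniform, h=25: full span → s += 25 → s = 46.0000
seg 4 [226.4°–293.4°] cycloidal, h=29: θ=270.3° here. β=43.9, B=67. 29·(0.6552 − sin(2π·0.6552)/(2π)) = 22.8225 → s = 68.8225

68.8225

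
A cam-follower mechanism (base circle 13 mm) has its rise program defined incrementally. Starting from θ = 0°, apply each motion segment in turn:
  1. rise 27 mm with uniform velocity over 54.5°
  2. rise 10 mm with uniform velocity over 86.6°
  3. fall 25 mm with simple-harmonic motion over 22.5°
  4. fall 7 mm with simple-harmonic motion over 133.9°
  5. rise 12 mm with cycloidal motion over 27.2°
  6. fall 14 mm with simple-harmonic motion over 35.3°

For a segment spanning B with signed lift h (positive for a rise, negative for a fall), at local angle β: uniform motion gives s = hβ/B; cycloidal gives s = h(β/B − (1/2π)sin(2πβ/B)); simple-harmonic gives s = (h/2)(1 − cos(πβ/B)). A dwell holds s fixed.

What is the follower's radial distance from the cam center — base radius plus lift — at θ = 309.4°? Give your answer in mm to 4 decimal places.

seg 1 [0°–54.5°] uniform, h=27: full span → s += 27 → s = 27.0000
seg 2 [54.5°–141.1°] uniform, h=10: full span → s += 10 → s = 37.0000
seg 3 [141.1°–163.6°] simple-harmonic, h=-25: full span → s += -25 → s = 12.0000
seg 4 [163.6°–297.5°] simple-harmonic, h=-7: full span → s += -7 → s = 5.0000
seg 5 [297.5°–324.7°] cycloidal, h=12: θ=309.4° here. β=11.9, B=27.2. 12·(0.4375 − sin(2π·0.4375)/(2π)) = 4.5191 → s = 9.5191
radial distance = base radius + s = 13 + 9.5191 = 22.5191

22.5191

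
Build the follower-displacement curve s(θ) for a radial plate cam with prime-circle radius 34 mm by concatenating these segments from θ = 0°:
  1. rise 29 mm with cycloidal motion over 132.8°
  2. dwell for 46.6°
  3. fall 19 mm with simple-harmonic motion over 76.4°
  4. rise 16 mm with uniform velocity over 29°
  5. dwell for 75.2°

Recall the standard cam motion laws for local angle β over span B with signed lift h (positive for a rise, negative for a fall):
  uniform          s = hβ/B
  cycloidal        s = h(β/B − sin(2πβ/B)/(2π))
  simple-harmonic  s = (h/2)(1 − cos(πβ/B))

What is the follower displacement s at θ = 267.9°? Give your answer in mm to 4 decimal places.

seg 1 [0°–132.8°] cycloidal, h=29: full span → s += 29 → s = 29.0000
seg 2 [132.8°–179.4°] dwell: s stays 29.0000
seg 3 [179.4°–255.8°] simple-harmonic, h=-19: full span → s += -19 → s = 10.0000
seg 4 [255.8°–284.8°] uniform, h=16: θ=267.9° here. β=12.1, B=29. 16·12.1/29 = 6.6759 → s = 16.6759

16.6759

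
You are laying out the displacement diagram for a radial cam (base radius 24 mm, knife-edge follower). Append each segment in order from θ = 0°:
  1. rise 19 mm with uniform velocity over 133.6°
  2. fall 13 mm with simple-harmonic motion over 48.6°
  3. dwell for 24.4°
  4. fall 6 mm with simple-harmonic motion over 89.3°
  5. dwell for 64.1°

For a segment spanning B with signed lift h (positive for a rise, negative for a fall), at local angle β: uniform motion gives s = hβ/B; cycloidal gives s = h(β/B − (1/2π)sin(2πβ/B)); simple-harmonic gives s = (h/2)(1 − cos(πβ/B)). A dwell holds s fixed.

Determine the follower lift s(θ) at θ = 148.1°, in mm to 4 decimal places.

seg 1 [0°–133.6°] uniform, h=19: full span → s += 19 → s = 19.0000
seg 2 [133.6°–182.2°] simple-harmonic, h=-13: θ=148.1° here. β=14.5, B=48.6. -13/2·(1 − cos(π·0.2984)) = -2.6523 → s = 16.3477

16.3477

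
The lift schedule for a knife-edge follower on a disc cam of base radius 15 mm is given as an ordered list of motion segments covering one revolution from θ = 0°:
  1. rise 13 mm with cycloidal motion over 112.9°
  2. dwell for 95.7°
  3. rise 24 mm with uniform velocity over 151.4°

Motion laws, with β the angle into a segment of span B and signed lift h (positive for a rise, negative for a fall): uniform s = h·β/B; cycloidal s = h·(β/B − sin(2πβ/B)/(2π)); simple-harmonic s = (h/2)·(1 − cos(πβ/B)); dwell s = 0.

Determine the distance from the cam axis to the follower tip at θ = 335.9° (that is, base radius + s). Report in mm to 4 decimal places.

seg 1 [0°–112.9°] cycloidal, h=13: full span → s += 13 → s = 13.0000
seg 2 [112.9°–208.6°] dwell: s stays 13.0000
seg 3 [208.6°–360°] uniform, h=24: θ=335.9° here. β=127.3, B=151.4. 24·127.3/151.4 = 20.1797 → s = 33.1797
radial distance = base radius + s = 15 + 33.1797 = 48.1797

48.1797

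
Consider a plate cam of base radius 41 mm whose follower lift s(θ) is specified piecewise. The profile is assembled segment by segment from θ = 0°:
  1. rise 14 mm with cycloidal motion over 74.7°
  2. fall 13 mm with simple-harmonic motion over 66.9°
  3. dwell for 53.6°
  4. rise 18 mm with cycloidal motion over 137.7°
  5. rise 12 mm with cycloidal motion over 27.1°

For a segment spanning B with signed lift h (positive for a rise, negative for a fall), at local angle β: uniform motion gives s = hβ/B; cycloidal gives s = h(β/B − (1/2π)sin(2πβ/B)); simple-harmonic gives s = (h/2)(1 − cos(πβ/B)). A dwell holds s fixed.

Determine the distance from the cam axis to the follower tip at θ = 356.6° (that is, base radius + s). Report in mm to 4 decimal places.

seg 1 [0°–74.7°] cycloidal, h=14: full span → s += 14 → s = 14.0000
seg 2 [74.7°–141.6°] simple-harmonic, h=-13: full span → s += -13 → s = 1.0000
seg 3 [141.6°–195.2°] dwell: s stays 1.0000
seg 4 [195.2°–332.9°] cycloidal, h=18: full span → s += 18 → s = 19.0000
seg 5 [332.9°–360°] cycloidal, h=12: θ=356.6° here. β=23.7, B=27.1. 12·(0.8745 − sin(2π·0.8745)/(2π)) = 11.8488 → s = 30.8488
radial distance = base radius + s = 41 + 30.8488 = 71.8488

71.8488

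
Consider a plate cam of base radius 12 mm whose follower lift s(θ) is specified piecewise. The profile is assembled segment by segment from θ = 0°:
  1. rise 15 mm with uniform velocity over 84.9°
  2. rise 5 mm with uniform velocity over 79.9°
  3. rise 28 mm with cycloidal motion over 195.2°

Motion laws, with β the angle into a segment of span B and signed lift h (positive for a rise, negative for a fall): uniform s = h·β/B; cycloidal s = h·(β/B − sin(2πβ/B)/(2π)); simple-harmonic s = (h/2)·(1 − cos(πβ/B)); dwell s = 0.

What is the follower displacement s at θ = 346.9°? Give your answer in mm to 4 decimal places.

seg 1 [0°–84.9°] uniform, h=15: full span → s += 15 → s = 15.0000
seg 2 [84.9°–164.8°] uniform, h=5: full span → s += 5 → s = 20.0000
seg 3 [164.8°–360°] cycloidal, h=28: θ=346.9° here. β=182.1, B=195.2. 28·(0.9329 − sin(2π·0.9329)/(2π)) = 27.9448 → s = 47.9448

47.9448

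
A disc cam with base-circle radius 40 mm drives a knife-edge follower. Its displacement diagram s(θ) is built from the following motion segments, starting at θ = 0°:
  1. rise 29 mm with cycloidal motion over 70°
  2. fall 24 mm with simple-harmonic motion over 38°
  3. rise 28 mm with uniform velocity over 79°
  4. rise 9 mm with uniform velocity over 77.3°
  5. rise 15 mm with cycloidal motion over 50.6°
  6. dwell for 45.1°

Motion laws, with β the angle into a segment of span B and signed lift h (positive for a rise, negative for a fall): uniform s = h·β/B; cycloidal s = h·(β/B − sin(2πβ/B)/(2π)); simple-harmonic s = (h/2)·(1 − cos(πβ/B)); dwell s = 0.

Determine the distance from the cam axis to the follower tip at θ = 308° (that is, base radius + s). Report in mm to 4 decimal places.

seg 1 [0°–70°] cycloidal, h=29: full span → s += 29 → s = 29.0000
seg 2 [70°–108°] simple-harmonic, h=-24: full span → s += -24 → s = 5.0000
seg 3 [108°–187°] uniform, h=28: full span → s += 28 → s = 33.0000
seg 4 [187°–264.3°] uniform, h=9: full span → s += 9 → s = 42.0000
seg 5 [264.3°–314.9°] cycloidal, h=15: θ=308° here. β=43.7, B=50.6. 15·(0.8636 − sin(2π·0.8636)/(2π)) = 14.7588 → s = 56.7588
radial distance = base radius + s = 40 + 56.7588 = 96.7588

96.7588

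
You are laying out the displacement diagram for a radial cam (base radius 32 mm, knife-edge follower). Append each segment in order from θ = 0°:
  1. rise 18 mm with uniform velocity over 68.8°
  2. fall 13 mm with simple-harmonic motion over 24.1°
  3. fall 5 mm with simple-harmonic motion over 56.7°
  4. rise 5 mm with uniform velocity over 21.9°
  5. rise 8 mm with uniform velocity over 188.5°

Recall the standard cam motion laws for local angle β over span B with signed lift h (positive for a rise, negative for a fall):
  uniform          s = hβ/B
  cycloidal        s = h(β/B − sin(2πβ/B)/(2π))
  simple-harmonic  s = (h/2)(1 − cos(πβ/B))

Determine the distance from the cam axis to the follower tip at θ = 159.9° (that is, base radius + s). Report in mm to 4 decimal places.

seg 1 [0°–68.8°] uniform, h=18: full span → s += 18 → s = 18.0000
seg 2 [68.8°–92.9°] simple-harmonic, h=-13: full span → s += -13 → s = 5.0000
seg 3 [92.9°–149.6°] simple-harmonic, h=-5: full span → s += -5 → s = 0.0000
seg 4 [149.6°–171.5°] uniform, h=5: θ=159.9° here. β=10.3, B=21.9. 5·10.3/21.9 = 2.3516 → s = 2.3516
radial distance = base radius + s = 32 + 2.3516 = 34.3516

34.3516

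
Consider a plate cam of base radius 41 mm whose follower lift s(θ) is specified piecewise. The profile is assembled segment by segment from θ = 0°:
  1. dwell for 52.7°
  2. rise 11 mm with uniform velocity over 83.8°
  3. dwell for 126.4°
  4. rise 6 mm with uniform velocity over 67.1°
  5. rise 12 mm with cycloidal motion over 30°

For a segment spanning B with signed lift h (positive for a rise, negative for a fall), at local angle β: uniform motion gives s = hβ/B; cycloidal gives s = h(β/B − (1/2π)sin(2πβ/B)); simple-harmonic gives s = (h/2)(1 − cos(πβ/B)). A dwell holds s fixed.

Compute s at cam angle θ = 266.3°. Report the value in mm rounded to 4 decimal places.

seg 1 [0°–52.7°] dwell: s stays 0.0000
seg 2 [52.7°–136.5°] uniform, h=11: full span → s += 11 → s = 11.0000
seg 3 [136.5°–262.9°] dwell: s stays 11.0000
seg 4 [262.9°–330°] uniform, h=6: θ=266.3° here. β=3.4, B=67.1. 6·3.4/67.1 = 0.3040 → s = 11.3040

11.3040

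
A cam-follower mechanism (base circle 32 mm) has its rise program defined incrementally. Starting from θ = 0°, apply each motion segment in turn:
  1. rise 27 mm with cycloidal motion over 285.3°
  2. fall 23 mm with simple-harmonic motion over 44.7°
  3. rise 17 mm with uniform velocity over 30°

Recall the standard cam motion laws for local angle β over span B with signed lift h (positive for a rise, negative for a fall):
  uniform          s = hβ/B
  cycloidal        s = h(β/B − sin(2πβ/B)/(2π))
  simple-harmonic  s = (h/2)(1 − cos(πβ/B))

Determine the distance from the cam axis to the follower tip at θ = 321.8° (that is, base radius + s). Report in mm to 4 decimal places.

seg 1 [0°–285.3°] cycloidal, h=27: full span → s += 27 → s = 27.0000
seg 2 [285.3°–330°] simple-harmonic, h=-23: θ=321.8° here. β=36.5, B=44.7. -23/2·(1 − cos(π·0.8166)) = -21.1425 → s = 5.8575
radial distance = base radius + s = 32 + 5.8575 = 37.8575

37.8575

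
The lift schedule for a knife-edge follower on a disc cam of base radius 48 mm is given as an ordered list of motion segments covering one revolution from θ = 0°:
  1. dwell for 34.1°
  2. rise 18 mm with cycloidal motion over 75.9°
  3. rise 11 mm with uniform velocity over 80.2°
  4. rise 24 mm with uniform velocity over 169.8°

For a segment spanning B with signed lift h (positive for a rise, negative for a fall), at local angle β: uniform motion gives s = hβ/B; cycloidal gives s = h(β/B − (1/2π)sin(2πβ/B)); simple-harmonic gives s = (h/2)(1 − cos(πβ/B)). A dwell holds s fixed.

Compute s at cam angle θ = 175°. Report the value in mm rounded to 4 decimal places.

seg 1 [0°–34.1°] dwell: s stays 0.0000
seg 2 [34.1°–110°] cycloidal, h=18: full span → s += 18 → s = 18.0000
seg 3 [110°–190.2°] uniform, h=11: θ=175° here. β=65, B=80.2. 11·65/80.2 = 8.9152 → s = 26.9152

26.9152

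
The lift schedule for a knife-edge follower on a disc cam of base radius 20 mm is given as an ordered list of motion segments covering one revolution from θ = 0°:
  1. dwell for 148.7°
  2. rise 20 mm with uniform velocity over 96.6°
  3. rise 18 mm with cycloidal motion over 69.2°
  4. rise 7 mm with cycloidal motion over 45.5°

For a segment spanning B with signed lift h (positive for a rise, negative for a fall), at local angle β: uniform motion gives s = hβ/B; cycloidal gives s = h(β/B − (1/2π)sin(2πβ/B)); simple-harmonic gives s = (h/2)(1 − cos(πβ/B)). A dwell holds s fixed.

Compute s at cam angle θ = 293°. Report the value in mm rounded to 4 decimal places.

seg 1 [0°–148.7°] dwell: s stays 0.0000
seg 2 [148.7°–245.3°] uniform, h=20: full span → s += 20 → s = 20.0000
seg 3 [245.3°–314.5°] cycloidal, h=18: θ=293° here. β=47.7, B=69.2. 18·(0.6893 − sin(2π·0.6893)/(2π)) = 15.0665 → s = 35.0665

35.0665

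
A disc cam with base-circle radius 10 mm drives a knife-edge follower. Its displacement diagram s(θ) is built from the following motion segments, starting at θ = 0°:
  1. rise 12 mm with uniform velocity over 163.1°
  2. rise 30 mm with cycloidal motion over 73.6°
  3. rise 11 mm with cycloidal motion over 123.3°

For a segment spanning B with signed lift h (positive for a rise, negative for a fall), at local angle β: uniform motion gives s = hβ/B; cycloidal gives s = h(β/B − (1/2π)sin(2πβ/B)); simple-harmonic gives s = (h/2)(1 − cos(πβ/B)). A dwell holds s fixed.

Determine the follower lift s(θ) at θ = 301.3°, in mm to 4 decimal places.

seg 1 [0°–163.1°] uniform, h=12: full span → s += 12 → s = 12.0000
seg 2 [163.1°–236.7°] cycloidal, h=30: full span → s += 30 → s = 42.0000
seg 3 [236.7°–360°] cycloidal, h=11: θ=301.3° here. β=64.6, B=123.3. 11·(0.5239 − sin(2π·0.5239)/(2π)) = 6.0254 → s = 48.0254

48.0254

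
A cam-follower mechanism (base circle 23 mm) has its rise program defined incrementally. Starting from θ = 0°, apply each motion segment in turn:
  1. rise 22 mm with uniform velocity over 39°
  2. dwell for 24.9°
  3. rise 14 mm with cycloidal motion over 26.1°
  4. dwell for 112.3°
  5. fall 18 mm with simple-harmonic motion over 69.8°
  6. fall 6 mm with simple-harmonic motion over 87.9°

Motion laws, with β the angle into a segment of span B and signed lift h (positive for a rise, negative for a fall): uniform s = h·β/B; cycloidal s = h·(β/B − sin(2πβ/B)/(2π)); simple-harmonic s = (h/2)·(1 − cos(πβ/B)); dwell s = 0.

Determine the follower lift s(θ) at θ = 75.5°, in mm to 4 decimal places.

seg 1 [0°–39°] uniform, h=22: full span → s += 22 → s = 22.0000
seg 2 [39°–63.9°] dwell: s stays 22.0000
seg 3 [63.9°–90°] cycloidal, h=14: θ=75.5° here. β=11.6, B=26.1. 14·(0.4444 − sin(2π·0.4444)/(2π)) = 5.4601 → s = 27.4601

27.4601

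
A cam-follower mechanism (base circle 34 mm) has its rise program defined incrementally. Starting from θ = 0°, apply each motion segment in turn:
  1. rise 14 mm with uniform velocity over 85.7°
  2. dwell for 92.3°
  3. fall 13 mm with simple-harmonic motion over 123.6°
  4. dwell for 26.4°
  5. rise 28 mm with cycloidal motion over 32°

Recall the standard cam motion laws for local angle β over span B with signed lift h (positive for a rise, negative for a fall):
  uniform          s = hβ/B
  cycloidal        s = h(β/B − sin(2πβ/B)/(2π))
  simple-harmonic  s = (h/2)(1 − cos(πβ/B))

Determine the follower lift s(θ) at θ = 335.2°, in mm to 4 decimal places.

seg 1 [0°–85.7°] uniform, h=14: full span → s += 14 → s = 14.0000
seg 2 [85.7°–178°] dwell: s stays 14.0000
seg 3 [178°–301.6°] simple-harmonic, h=-13: full span → s += -13 → s = 1.0000
seg 4 [301.6°–328°] dwell: s stays 1.0000
seg 5 [328°–360°] cycloidal, h=28: θ=335.2° here. β=7.2, B=32. 28·(0.2250 − sin(2π·0.2250)/(2π)) = 1.8985 → s = 2.8985

2.8985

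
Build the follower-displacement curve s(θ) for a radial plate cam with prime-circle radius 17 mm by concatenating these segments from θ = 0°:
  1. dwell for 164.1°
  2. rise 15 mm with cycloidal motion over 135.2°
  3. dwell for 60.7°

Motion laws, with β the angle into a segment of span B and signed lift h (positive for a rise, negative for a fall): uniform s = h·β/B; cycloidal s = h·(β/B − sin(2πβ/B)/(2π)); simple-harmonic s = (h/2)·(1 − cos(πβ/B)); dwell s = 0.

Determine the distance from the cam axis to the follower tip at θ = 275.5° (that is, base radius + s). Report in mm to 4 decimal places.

seg 1 [0°–164.1°] dwell: s stays 0.0000
seg 2 [164.1°–299.3°] cycloidal, h=15: θ=275.5° here. β=111.4, B=135.2. 15·(0.8240 − sin(2π·0.8240)/(2π)) = 14.4936 → s = 14.4936
radial distance = base radius + s = 17 + 14.4936 = 31.4936

31.4936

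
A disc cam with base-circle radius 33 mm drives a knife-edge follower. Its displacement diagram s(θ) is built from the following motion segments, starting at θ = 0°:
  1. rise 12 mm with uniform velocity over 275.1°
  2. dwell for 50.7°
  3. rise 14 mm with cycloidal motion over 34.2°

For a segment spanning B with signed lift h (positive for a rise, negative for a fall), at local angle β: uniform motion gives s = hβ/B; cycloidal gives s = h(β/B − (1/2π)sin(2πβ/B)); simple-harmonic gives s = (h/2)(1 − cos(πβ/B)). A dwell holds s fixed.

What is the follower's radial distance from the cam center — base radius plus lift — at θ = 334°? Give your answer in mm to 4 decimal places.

seg 1 [0°–275.1°] uniform, h=12: full span → s += 12 → s = 12.0000
seg 2 [275.1°–325.8°] dwell: s stays 12.0000
seg 3 [325.8°–360°] cycloidal, h=14: θ=334° here. β=8.2, B=34.2. 14·(0.2398 − sin(2π·0.2398)/(2π)) = 1.1332 → s = 13.1332
radial distance = base radius + s = 33 + 13.1332 = 46.1332

46.1332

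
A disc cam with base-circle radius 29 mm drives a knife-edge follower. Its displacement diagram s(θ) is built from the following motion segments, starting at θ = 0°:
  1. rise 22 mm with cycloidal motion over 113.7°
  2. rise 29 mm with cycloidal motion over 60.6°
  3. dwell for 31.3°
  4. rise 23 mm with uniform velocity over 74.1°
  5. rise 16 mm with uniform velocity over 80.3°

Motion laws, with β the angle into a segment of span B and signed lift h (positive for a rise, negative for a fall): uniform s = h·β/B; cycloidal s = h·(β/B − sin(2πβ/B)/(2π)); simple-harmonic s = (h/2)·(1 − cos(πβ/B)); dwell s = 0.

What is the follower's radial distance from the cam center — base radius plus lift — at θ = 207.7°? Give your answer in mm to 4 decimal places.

seg 1 [0°–113.7°] cycloidal, h=22: full span → s += 22 → s = 22.0000
seg 2 [113.7°–174.3°] cycloidal, h=29: full span → s += 29 → s = 51.0000
seg 3 [174.3°–205.6°] dwell: s stays 51.0000
seg 4 [205.6°–279.7°] uniform, h=23: θ=207.7° here. β=2.1, B=74.1. 23·2.1/74.1 = 0.6518 → s = 51.6518
radial distance = base radius + s = 29 + 51.6518 = 80.6518

80.6518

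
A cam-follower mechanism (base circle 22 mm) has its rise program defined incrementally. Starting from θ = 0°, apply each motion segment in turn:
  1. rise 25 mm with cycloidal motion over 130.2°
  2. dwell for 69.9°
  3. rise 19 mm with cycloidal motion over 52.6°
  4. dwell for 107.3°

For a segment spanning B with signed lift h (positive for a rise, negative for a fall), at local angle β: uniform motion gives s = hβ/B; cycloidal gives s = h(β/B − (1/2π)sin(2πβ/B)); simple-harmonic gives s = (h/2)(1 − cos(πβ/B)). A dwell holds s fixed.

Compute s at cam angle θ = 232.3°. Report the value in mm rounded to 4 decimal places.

seg 1 [0°–130.2°] cycloidal, h=25: full span → s += 25 → s = 25.0000
seg 2 [130.2°–200.1°] dwell: s stays 25.0000
seg 3 [200.1°–252.7°] cycloidal, h=19: θ=232.3° here. β=32.2, B=52.6. 19·(0.6122 − sin(2π·0.6122)/(2π)) = 13.5903 → s = 38.5903

38.5903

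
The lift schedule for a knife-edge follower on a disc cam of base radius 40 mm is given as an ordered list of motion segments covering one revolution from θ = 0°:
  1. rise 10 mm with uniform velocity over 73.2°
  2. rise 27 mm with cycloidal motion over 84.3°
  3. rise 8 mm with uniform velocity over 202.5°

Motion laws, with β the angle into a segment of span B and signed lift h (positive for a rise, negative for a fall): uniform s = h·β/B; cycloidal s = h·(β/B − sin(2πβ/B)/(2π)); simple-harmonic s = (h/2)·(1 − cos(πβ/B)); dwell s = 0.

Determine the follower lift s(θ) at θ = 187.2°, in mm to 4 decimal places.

seg 1 [0°–73.2°] uniform, h=10: full span → s += 10 → s = 10.0000
seg 2 [73.2°–157.5°] cycloidal, h=27: full span → s += 27 → s = 37.0000
seg 3 [157.5°–360°] uniform, h=8: θ=187.2° here. β=29.7, B=202.5. 8·29.7/202.5 = 1.1733 → s = 38.1733

38.1733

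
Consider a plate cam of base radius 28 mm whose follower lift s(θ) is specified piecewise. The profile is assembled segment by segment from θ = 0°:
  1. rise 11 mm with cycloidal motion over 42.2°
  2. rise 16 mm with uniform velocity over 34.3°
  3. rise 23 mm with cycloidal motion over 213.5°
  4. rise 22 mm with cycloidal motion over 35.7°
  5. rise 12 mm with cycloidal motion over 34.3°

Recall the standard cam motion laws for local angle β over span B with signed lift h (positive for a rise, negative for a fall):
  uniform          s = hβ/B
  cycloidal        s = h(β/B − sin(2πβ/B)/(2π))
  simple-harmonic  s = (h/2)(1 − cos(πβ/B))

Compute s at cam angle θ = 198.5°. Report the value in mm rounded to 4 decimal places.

seg 1 [0°–42.2°] cycloidal, h=11: full span → s += 11 → s = 11.0000
seg 2 [42.2°–76.5°] uniform, h=16: full span → s += 16 → s = 27.0000
seg 3 [76.5°–290°] cycloidal, h=23: θ=198.5° here. β=122, B=213.5. 23·(0.5714 − sin(2π·0.5714)/(2π)) = 14.7311 → s = 41.7311

41.7311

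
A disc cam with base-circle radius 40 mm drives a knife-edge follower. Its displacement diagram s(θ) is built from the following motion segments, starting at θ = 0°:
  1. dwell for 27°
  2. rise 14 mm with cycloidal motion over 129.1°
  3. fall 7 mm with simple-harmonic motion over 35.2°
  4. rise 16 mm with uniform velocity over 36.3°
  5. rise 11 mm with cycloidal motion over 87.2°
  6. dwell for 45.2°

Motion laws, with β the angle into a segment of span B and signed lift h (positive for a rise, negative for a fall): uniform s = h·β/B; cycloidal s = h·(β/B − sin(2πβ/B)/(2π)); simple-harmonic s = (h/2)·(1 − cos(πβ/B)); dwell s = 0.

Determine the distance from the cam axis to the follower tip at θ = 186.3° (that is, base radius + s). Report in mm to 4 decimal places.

seg 1 [0°–27°] dwell: s stays 0.0000
seg 2 [27°–156.1°] cycloidal, h=14: full span → s += 14 → s = 14.0000
seg 3 [156.1°–191.3°] simple-harmonic, h=-7: θ=186.3° here. β=30.2, B=35.2. -7/2·(1 − cos(π·0.8580)) = -6.6573 → s = 7.3427
radial distance = base radius + s = 40 + 7.3427 = 47.3427

47.3427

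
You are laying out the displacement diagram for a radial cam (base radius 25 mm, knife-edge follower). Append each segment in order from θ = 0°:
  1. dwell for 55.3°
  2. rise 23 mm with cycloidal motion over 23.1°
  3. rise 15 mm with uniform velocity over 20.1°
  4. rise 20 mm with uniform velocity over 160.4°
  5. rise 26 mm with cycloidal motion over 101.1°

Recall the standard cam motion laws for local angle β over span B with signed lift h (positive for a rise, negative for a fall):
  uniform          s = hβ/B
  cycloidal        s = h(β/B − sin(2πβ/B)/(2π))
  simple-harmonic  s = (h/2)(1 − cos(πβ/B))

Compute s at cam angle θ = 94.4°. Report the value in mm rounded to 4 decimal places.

seg 1 [0°–55.3°] dwell: s stays 0.0000
seg 2 [55.3°–78.4°] cycloidal, h=23: full span → s += 23 → s = 23.0000
seg 3 [78.4°–98.5°] uniform, h=15: θ=94.4° here. β=16, B=20.1. 15·16/20.1 = 11.9403 → s = 34.9403

34.9403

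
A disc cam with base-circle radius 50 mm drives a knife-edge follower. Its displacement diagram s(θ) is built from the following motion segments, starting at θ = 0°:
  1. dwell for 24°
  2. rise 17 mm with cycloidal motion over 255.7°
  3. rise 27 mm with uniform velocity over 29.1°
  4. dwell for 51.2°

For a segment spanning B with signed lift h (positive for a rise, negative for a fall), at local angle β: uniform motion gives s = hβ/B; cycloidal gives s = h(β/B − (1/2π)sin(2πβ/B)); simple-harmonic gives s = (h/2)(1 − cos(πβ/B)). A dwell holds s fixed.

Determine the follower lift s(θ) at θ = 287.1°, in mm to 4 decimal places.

seg 1 [0°–24°] dwell: s stays 0.0000
seg 2 [24°–279.7°] cycloidal, h=17: full span → s += 17 → s = 17.0000
seg 3 [279.7°–308.8°] uniform, h=27: θ=287.1° here. β=7.4, B=29.1. 27·7.4/29.1 = 6.8660 → s = 23.8660

23.8660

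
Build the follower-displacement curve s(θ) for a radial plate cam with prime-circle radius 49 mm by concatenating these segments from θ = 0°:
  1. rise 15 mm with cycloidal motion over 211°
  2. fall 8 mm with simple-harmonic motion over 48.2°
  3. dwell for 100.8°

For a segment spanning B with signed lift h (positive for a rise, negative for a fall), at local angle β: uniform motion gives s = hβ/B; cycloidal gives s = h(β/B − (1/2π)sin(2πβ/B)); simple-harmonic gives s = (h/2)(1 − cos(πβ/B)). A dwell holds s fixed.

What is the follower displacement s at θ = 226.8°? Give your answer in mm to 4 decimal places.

seg 1 [0°–211°] cycloidal, h=15: full span → s += 15 → s = 15.0000
seg 2 [211°–259.2°] simple-harmonic, h=-8: θ=226.8° here. β=15.8, B=48.2. -8/2·(1 − cos(π·0.3278)) = -1.9401 → s = 13.0599

13.0599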